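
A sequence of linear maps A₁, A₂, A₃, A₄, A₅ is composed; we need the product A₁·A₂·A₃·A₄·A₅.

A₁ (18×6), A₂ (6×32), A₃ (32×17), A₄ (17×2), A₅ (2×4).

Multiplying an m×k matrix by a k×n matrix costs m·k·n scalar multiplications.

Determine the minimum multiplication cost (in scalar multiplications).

1832

Adjacent pairs: A₁A₂ = 18·6·32 = 3456; A₂A₃ = 6·32·17 = 3264; A₃A₄ = 32·17·2 = 1088; A₄A₅ = 17·2·4 = 136.
Length 3: A₁..A₃: k=1: 0+3264+18·6·17=5100; k=2: 3456+0+18·32·17=13248 → min 5100 | A₂..A₄: k=2: 0+1088+6·32·2=1472; k=3: 3264+0+6·17·2=3468 → min 1472 | A₃..A₅: k=3: 0+136+32·17·4=2312; k=4: 1088+0+32·2·4=1344 → min 1344.
Length 4: A₁..A₄: k=1: 0+1472+18·6·2=1688; k=2: 3456+1088+18·32·2=5696; k=3: 5100+0+18·17·2=5712 → min 1688 | A₂..A₅: k=2: 0+1344+6·32·4=2112; k=3: 3264+136+6·17·4=3808; k=4: 1472+0+6·2·4=1520 → min 1520.
Length 5: A₁..A₅: k=1: 0+1520+18·6·4=1952; k=2: 3456+1344+18·32·4=7104; k=3: 5100+136+18·17·4=6460; k=4: 1688+0+18·2·4=1832 → min 1832.
Optimal order: ((A₁·(A₂·(A₃·A₄)))·A₅) with cost 1832.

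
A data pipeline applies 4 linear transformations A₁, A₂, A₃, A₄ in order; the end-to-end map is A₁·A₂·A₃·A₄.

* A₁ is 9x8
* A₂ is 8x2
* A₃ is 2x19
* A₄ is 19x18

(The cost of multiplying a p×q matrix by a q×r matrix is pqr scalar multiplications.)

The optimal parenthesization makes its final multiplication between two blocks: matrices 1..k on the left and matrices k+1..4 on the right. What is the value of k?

Adjacent pairs: A₁A₂ = 9·8·2 = 144; A₂A₃ = 8·2·19 = 304; A₃A₄ = 2·19·18 = 684.
Length 3: A₁..A₃: k=1: 0+304+9·8·19=1672; k=2: 144+0+9·2·19=486 → min 486 | A₂..A₄: k=2: 0+684+8·2·18=972; k=3: 304+0+8·19·18=3040 → min 972.
Top-level splits: k=1: (A₁..A₁)·(A₂..A₄) → 0+972+9·8·18 = 2268; k=2: (A₁..A₂)·(A₃..A₄) → 144+684+9·2·18 = 1152; k=3: (A₁..A₃)·(A₄..A₄) → 486+0+9·19·18 = 3564.
Best split is after A₂, i.e. k = 2.

2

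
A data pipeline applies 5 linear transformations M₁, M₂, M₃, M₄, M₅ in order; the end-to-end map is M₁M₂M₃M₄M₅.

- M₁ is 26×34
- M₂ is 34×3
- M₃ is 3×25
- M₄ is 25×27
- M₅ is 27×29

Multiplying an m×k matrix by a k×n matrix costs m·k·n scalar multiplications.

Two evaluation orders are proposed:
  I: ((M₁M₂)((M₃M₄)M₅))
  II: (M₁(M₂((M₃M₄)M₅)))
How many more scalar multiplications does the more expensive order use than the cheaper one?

Order I = ((M₁M₂)((M₃M₄)M₅)): (M₁M₂): 26×34 by 34×3 → 26×3, cost 26·34·3 = 2652; (M₃M₄): 3×25 by 25×27 → 3×27, cost 3·25·27 = 2025; ((M₃M₄)M₅): 3×27 by 27×29 → 3×29, cost 3·27·29 = 2349; cumulative 4374; ((M₁M₂)((M₃M₄)M₅)): 26×3 by 3×29 → 26×29, cost 26·3·29 = 2262; cumulative 9288. Total 9288.
Order II = (M₁(M₂((M₃M₄)M₅))): (M₃M₄): 3×25 by 25×27 → 3×27, cost 3·25·27 = 2025; ((M₃M₄)M₅): 3×27 by 27×29 → 3×29, cost 3·27·29 = 2349; cumulative 4374; (M₂((M₃M₄)M₅)): 34×3 by 3×29 → 34×29, cost 34·3·29 = 2958; cumulative 7332; (M₁(M₂((M₃M₄)M₅))): 26×34 by 34×29 → 26×29, cost 26·34·29 = 25636; cumulative 32968. Total 32968.
Difference: |9288 − 32968| = 23680.

23680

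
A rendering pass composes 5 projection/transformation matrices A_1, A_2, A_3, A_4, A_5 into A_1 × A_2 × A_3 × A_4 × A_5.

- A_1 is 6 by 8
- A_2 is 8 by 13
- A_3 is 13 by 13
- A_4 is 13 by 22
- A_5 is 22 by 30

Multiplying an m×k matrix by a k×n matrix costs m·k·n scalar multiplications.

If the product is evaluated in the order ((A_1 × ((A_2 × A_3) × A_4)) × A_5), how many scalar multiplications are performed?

8656

(A_2 × A_3): 8×13 by 13×13 → 8×13, cost 8·13·13 = 1352
((A_2 × A_3) × A_4): 8×13 by 13×22 → 8×22, cost 8·13·22 = 2288; cumulative 3640
(A_1 × ((A_2 × A_3) × A_4)): 6×8 by 8×22 → 6×22, cost 6·8·22 = 1056; cumulative 4696
((A_1 × ((A_2 × A_3) × A_4)) × A_5): 6×22 by 22×30 → 6×30, cost 6·22·30 = 3960; cumulative 8656
Total: 8656 scalar multiplications.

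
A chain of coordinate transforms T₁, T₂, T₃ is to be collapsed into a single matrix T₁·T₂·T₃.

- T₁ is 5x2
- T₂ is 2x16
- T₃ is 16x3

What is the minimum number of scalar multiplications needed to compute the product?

Order (T₁·(T₂·T₃)): (T₂·T₃): 2×16 by 16×3 → 2×3, cost 2·16·3 = 96; (T₁·(T₂·T₃)): 5×2 by 2×3 → 5×3, cost 5·2·3 = 30; cumulative 126. Total 126.
Order ((T₁·T₂)·T₃): (T₁·T₂): 5×2 by 2×16 → 5×16, cost 5·2·16 = 160; ((T₁·T₂)·T₃): 5×16 by 16×3 → 5×3, cost 5·16·3 = 240; cumulative 400. Total 400.
Minimum: 126.

126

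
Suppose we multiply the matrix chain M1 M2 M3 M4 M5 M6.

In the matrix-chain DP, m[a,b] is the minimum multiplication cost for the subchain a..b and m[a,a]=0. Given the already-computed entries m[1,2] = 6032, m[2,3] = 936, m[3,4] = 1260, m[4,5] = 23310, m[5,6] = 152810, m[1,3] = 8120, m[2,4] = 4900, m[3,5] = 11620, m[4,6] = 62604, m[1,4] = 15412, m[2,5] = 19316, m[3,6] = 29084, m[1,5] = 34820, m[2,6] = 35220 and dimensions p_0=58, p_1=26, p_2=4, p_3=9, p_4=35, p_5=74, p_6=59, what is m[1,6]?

48804

m[1,6] = min over k∈[1,5] of m[1,k]+m[k+1,6]+p_{0}·p_k·p_{6}.
k=1: 0 + 35220 + 58·26·59 = 124192; k=2: 6032 + 29084 + 58·4·59 = 48804; k=3: 8120 + 62604 + 58·9·59 = 101522; k=4: 15412 + 152810 + 58·35·59 = 287992; k=5: 34820 + 0 + 58·74·59 = 288048.
Minimum: 48804 at k=2.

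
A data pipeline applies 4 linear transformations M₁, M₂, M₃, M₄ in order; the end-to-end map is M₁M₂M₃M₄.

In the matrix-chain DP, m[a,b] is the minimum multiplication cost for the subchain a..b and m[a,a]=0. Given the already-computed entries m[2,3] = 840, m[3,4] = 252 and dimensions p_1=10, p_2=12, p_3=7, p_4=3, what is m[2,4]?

m[2,4] = min over k∈[2,3] of m[2,k]+m[k+1,4]+p_{1}·p_k·p_{4}.
k=2: 0 + 252 + 10·12·3 = 612; k=3: 840 + 0 + 10·7·3 = 1050.
Minimum: 612 at k=2.

612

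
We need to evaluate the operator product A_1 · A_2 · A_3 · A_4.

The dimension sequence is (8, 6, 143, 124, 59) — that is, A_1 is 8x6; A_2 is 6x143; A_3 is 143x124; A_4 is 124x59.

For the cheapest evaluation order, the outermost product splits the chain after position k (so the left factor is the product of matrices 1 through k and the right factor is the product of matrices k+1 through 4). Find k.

1

Adjacent pairs: A_1A_2 = 8·6·143 = 6864; A_2A_3 = 6·143·124 = 106392; A_3A_4 = 143·124·59 = 1046188.
Length 3: A_1..A_3: k=1: 0+106392+8·6·124=112344; k=2: 6864+0+8·143·124=148720 → min 112344 | A_2..A_4: k=2: 0+1046188+6·143·59=1096810; k=3: 106392+0+6·124·59=150288 → min 150288.
Top-level splits: k=1: (A_1..A_1)·(A_2..A_4) → 0+150288+8·6·59 = 153120; k=2: (A_1..A_2)·(A_3..A_4) → 6864+1046188+8·143·59 = 1120548; k=3: (A_1..A_3)·(A_4..A_4) → 112344+0+8·124·59 = 170872.
Best split is after A_1, i.e. k = 1.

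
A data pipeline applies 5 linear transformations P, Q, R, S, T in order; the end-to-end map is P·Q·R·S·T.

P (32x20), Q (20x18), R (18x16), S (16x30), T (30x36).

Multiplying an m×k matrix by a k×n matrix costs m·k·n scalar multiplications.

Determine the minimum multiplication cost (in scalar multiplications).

51712

Adjacent pairs: PQ = 32·20·18 = 11520; QR = 20·18·16 = 5760; RS = 18·16·30 = 8640; ST = 16·30·36 = 17280.
Length 3: P..R: k=1: 0+5760+32·20·16=16000; k=2: 11520+0+32·18·16=20736 → min 16000 | Q..S: k=2: 0+8640+20·18·30=19440; k=3: 5760+0+20·16·30=15360 → min 15360 | R..T: k=3: 0+17280+18·16·36=27648; k=4: 8640+0+18·30·36=28080 → min 27648.
Length 4: P..S: k=1: 0+15360+32·20·30=34560; k=2: 11520+8640+32·18·30=37440; k=3: 16000+0+32·16·30=31360 → min 31360 | Q..T: k=2: 0+27648+20·18·36=40608; k=3: 5760+17280+20·16·36=34560; k=4: 15360+0+20·30·36=36960 → min 34560.
Length 5: P..T: k=1: 0+34560+32·20·36=57600; k=2: 11520+27648+32·18·36=59904; k=3: 16000+17280+32·16·36=51712; k=4: 31360+0+32·30·36=65920 → min 51712.
Optimal order: ((P·(Q·R))·(S·T)) with cost 51712.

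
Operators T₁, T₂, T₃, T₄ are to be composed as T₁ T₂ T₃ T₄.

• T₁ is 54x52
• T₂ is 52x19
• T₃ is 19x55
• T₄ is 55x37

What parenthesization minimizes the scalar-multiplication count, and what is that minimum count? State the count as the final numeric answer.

129979

Adjacent pairs: T₁T₂ = 54·52·19 = 53352; T₂T₃ = 52·19·55 = 54340; T₃T₄ = 19·55·37 = 38665.
Length 3: T₁..T₃: k=1: 0+54340+54·52·55=208780; k=2: 53352+0+54·19·55=109782 → min 109782 | T₂..T₄: k=2: 0+38665+52·19·37=75221; k=3: 54340+0+52·55·37=160160 → min 75221.
Length 4: T₁..T₄: k=1: 0+75221+54·52·37=179117; k=2: 53352+38665+54·19·37=129979; k=3: 109782+0+54·55·37=219672 → min 129979.
Optimal parenthesization: ((T₁ T₂) (T₃ T₄)) with cost 129979.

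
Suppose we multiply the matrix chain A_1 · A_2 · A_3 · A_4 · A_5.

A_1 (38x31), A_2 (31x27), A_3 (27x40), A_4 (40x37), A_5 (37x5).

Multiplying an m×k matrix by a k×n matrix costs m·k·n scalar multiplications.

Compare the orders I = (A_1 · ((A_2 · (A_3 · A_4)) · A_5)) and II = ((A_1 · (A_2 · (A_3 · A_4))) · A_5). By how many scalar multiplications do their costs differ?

38991

Order I = (A_1 · ((A_2 · (A_3 · A_4)) · A_5)): (A_3 · A_4): 27×40 by 40×37 → 27×37, cost 27·40·37 = 39960; (A_2 · (A_3 · A_4)): 31×27 by 27×37 → 31×37, cost 31·27·37 = 30969; cumulative 70929; ((A_2 · (A_3 · A_4)) · A_5): 31×37 by 37×5 → 31×5, cost 31·37·5 = 5735; cumulative 76664; (A_1 · ((A_2 · (A_3 · A_4)) · A_5)): 38×31 by 31×5 → 38×5, cost 38·31·5 = 5890; cumulative 82554. Total 82554.
Order II = ((A_1 · (A_2 · (A_3 · A_4))) · A_5): (A_3 · A_4): 27×40 by 40×37 → 27×37, cost 27·40·37 = 39960; (A_2 · (A_3 · A_4)): 31×27 by 27×37 → 31×37, cost 31·27·37 = 30969; cumulative 70929; (A_1 · (A_2 · (A_3 · A_4))): 38×31 by 31×37 → 38×37, cost 38·31·37 = 43586; cumulative 114515; ((A_1 · (A_2 · (A_3 · A_4))) · A_5): 38×37 by 37×5 → 38×5, cost 38·37·5 = 7030; cumulative 121545. Total 121545.
Difference: |82554 − 121545| = 38991.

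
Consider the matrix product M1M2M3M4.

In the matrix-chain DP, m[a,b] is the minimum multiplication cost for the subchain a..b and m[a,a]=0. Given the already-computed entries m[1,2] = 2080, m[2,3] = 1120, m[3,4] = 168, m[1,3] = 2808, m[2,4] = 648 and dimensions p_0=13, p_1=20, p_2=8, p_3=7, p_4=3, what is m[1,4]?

1428

m[1,4] = min over k∈[1,3] of m[1,k]+m[k+1,4]+p_{0}·p_k·p_{4}.
k=1: 0 + 648 + 13·20·3 = 1428; k=2: 2080 + 168 + 13·8·3 = 2560; k=3: 2808 + 0 + 13·7·3 = 3081.
Minimum: 1428 at k=1.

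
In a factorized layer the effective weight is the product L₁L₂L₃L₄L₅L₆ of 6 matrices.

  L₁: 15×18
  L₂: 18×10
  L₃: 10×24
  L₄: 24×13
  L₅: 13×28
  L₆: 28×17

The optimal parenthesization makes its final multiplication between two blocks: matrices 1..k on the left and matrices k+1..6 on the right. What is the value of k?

Adjacent pairs: L₁L₂ = 15·18·10 = 2700; L₂L₃ = 18·10·24 = 4320; L₃L₄ = 10·24·13 = 3120; L₄L₅ = 24·13·28 = 8736; L₅L₆ = 13·28·17 = 6188.
Length 3: L₁..L₃: k=1: 0+4320+15·18·24=10800; k=2: 2700+0+15·10·24=6300 → min 6300 | L₂..L₄: k=2: 0+3120+18·10·13=5460; k=3: 4320+0+18·24·13=9936 → min 5460 | L₃..L₅: k=3: 0+8736+10·24·28=15456; k=4: 3120+0+10·13·28=6760 → min 6760 | L₄..L₆: k=4: 0+6188+24·13·17=11492; k=5: 8736+0+24·28·17=20160 → min 11492.
Length 4: L₁..L₄: k=1: 0+5460+15·18·13=8970; k=2: 2700+3120+15·10·13=7770; k=3: 6300+0+15·24·13=10980 → min 7770 | L₂..L₅: k=2: 0+6760+18·10·28=11800; k=3: 4320+8736+18·24·28=25152; k=4: 5460+0+18·13·28=12012 → min 11800 | L₃..L₆: k=3: 0+11492+10·24·17=15572; k=4: 3120+6188+10·13·17=11518; k=5: 6760+0+10·28·17=11520 → min 11518.
Length 5: L₁..L₅: k=1: 0+11800+15·18·28=19360; k=2: 2700+6760+15·10·28=13660; k=3: 6300+8736+15·24·28=25116; k=4: 7770+0+15·13·28=13230 → min 13230 | L₂..L₆: k=2: 0+11518+18·10·17=14578; k=3: 4320+11492+18·24·17=23156; k=4: 5460+6188+18·13·17=15626; k=5: 11800+0+18·28·17=20368 → min 14578.
Top-level splits: k=1: (L₁..L₁)·(L₂..L₆) → 0+14578+15·18·17 = 19168; k=2: (L₁..L₂)·(L₃..L₆) → 2700+11518+15·10·17 = 16768; k=3: (L₁..L₃)·(L₄..L₆) → 6300+11492+15·24·17 = 23912; k=4: (L₁..L₄)·(L₅..L₆) → 7770+6188+15·13·17 = 17273; k=5: (L₁..L₅)·(L₆..L₆) → 13230+0+15·28·17 = 20370.
Best split is after L₂, i.e. k = 2.

2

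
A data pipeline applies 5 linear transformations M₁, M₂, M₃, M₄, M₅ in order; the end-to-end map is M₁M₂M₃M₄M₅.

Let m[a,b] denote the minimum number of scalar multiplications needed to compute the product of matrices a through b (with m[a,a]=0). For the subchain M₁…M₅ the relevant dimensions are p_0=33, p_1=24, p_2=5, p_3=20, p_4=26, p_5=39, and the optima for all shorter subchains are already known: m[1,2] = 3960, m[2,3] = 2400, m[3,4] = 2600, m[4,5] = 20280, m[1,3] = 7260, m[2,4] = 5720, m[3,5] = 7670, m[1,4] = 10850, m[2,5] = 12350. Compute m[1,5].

18065

m[1,5] = min over k∈[1,4] of m[1,k]+m[k+1,5]+p_{0}·p_k·p_{5}.
k=1: 0 + 12350 + 33·24·39 = 43238; k=2: 3960 + 7670 + 33·5·39 = 18065; k=3: 7260 + 20280 + 33·20·39 = 53280; k=4: 10850 + 0 + 33·26·39 = 44312.
Minimum: 18065 at k=2.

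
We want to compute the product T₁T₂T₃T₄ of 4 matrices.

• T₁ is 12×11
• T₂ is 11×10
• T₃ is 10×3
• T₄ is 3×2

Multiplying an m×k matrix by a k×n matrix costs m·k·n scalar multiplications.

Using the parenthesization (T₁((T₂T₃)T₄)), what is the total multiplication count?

(T₂T₃): 11×10 by 10×3 → 11×3, cost 11·10·3 = 330
((T₂T₃)T₄): 11×3 by 3×2 → 11×2, cost 11·3·2 = 66; cumulative 396
(T₁((T₂T₃)T₄)): 12×11 by 11×2 → 12×2, cost 12·11·2 = 264; cumulative 660
Total: 660 scalar multiplications.

660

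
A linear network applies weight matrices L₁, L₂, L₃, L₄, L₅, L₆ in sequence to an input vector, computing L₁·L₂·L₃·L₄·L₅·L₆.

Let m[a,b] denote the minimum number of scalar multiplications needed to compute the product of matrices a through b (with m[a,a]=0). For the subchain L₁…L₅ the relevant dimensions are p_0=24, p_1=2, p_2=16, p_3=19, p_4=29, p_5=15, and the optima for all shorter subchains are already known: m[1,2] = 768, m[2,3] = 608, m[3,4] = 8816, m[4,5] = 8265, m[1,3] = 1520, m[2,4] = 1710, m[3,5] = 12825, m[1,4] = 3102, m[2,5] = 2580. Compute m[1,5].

3300

m[1,5] = min over k∈[1,4] of m[1,k]+m[k+1,5]+p_{0}·p_k·p_{5}.
k=1: 0 + 2580 + 24·2·15 = 3300; k=2: 768 + 12825 + 24·16·15 = 19353; k=3: 1520 + 8265 + 24·19·15 = 16625; k=4: 3102 + 0 + 24·29·15 = 13542.
Minimum: 3300 at k=1.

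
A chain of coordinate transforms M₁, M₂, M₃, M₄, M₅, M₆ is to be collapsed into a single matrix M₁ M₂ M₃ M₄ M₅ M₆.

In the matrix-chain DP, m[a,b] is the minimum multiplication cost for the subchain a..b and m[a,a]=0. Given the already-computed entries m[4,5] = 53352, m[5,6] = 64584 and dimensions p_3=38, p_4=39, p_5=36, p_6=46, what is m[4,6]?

m[4,6] = min over k∈[4,5] of m[4,k]+m[k+1,6]+p_{3}·p_k·p_{6}.
k=4: 0 + 64584 + 38·39·46 = 132756; k=5: 53352 + 0 + 38·36·46 = 116280.
Minimum: 116280 at k=5.

116280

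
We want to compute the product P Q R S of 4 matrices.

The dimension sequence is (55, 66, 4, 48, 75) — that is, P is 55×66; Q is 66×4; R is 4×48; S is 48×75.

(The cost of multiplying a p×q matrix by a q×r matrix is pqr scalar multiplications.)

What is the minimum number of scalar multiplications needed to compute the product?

45420

Adjacent pairs: PQ = 55·66·4 = 14520; QR = 66·4·48 = 12672; RS = 4·48·75 = 14400.
Length 3: P..R: k=1: 0+12672+55·66·48=186912; k=2: 14520+0+55·4·48=25080 → min 25080 | Q..S: k=2: 0+14400+66·4·75=34200; k=3: 12672+0+66·48·75=250272 → min 34200.
Length 4: P..S: k=1: 0+34200+55·66·75=306450; k=2: 14520+14400+55·4·75=45420; k=3: 25080+0+55·48·75=223080 → min 45420.
Optimal order: ((P Q) (R S)) with cost 45420.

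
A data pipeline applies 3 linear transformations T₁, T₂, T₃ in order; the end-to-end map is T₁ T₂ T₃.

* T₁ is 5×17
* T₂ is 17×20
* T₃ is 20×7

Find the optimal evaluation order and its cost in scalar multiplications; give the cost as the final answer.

2400

(T₁ (T₂ T₃)): cost 2975.
((T₁ T₂) T₃): cost 2400.
Optimal: ((T₁ T₂) T₃) with cost 2400.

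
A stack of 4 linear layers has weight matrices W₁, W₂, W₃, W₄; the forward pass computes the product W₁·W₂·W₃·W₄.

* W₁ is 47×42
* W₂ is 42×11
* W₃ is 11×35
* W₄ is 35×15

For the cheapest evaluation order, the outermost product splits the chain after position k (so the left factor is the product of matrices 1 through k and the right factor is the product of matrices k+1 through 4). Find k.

Adjacent pairs: W₁W₂ = 47·42·11 = 21714; W₂W₃ = 42·11·35 = 16170; W₃W₄ = 11·35·15 = 5775.
Length 3: W₁..W₃: k=1: 0+16170+47·42·35=85260; k=2: 21714+0+47·11·35=39809 → min 39809 | W₂..W₄: k=2: 0+5775+42·11·15=12705; k=3: 16170+0+42·35·15=38220 → min 12705.
Top-level splits: k=1: (W₁..W₁)·(W₂..W₄) → 0+12705+47·42·15 = 42315; k=2: (W₁..W₂)·(W₃..W₄) → 21714+5775+47·11·15 = 35244; k=3: (W₁..W₃)·(W₄..W₄) → 39809+0+47·35·15 = 64484.
Best split is after W₂, i.e. k = 2.

2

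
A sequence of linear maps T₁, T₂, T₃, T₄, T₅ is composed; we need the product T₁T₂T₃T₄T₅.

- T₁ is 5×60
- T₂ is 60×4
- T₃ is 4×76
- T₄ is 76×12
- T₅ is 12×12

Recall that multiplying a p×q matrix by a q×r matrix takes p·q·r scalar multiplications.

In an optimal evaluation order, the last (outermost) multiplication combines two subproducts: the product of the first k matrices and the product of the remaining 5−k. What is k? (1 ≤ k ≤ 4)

Adjacent pairs: T₁T₂ = 5·60·4 = 1200; T₂T₃ = 60·4·76 = 18240; T₃T₄ = 4·76·12 = 3648; T₄T₅ = 76·12·12 = 10944.
Length 3: T₁..T₃: k=1: 0+18240+5·60·76=41040; k=2: 1200+0+5·4·76=2720 → min 2720 | T₂..T₄: k=2: 0+3648+60·4·12=6528; k=3: 18240+0+60·76·12=72960 → min 6528 | T₃..T₅: k=3: 0+10944+4·76·12=14592; k=4: 3648+0+4·12·12=4224 → min 4224.
Length 4: T₁..T₄: k=1: 0+6528+5·60·12=10128; k=2: 1200+3648+5·4·12=5088; k=3: 2720+0+5·76·12=7280 → min 5088 | T₂..T₅: k=2: 0+4224+60·4·12=7104; k=3: 18240+10944+60·76·12=83904; k=4: 6528+0+60·12·12=15168 → min 7104.
Top-level splits: k=1: (T₁..T₁)·(T₂..T₅) → 0+7104+5·60·12 = 10704; k=2: (T₁..T₂)·(T₃..T₅) → 1200+4224+5·4·12 = 5664; k=3: (T₁..T₃)·(T₄..T₅) → 2720+10944+5·76·12 = 18224; k=4: (T₁..T₄)·(T₅..T₅) → 5088+0+5·12·12 = 5808.
Best split is after T₂, i.e. k = 2.

2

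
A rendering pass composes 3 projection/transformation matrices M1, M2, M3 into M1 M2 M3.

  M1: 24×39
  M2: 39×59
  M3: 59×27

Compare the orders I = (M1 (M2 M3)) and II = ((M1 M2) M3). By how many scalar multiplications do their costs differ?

Order I = (M1 (M2 M3)): (M2 M3): 39×59 by 59×27 → 39×27, cost 39·59·27 = 62127; (M1 (M2 M3)): 24×39 by 39×27 → 24×27, cost 24·39·27 = 25272; cumulative 87399. Total 87399.
Order II = ((M1 M2) M3): (M1 M2): 24×39 by 39×59 → 24×59, cost 24·39·59 = 55224; ((M1 M2) M3): 24×59 by 59×27 → 24×27, cost 24·59·27 = 38232; cumulative 93456. Total 93456.
Difference: |87399 − 93456| = 6057.

6057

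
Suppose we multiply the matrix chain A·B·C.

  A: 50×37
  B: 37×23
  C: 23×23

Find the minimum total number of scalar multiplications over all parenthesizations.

Order (A·(B·C)): (B·C): 37×23 by 23×23 → 37×23, cost 37·23·23 = 19573; (A·(B·C)): 50×37 by 37×23 → 50×23, cost 50·37·23 = 42550; cumulative 62123. Total 62123.
Order ((A·B)·C): (A·B): 50×37 by 37×23 → 50×23, cost 50·37·23 = 42550; ((A·B)·C): 50×23 by 23×23 → 50×23, cost 50·23·23 = 26450; cumulative 69000. Total 69000.
Minimum: 62123.

62123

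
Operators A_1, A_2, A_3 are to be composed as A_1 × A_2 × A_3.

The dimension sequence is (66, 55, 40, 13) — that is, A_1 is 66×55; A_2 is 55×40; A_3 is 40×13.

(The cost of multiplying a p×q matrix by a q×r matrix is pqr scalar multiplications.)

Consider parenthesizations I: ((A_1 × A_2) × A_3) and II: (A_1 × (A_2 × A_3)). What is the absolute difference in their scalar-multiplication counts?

103730

Order I = ((A_1 × A_2) × A_3): (A_1 × A_2): 66×55 by 55×40 → 66×40, cost 66·55·40 = 145200; ((A_1 × A_2) × A_3): 66×40 by 40×13 → 66×13, cost 66·40·13 = 34320; cumulative 179520. Total 179520.
Order II = (A_1 × (A_2 × A_3)): (A_2 × A_3): 55×40 by 40×13 → 55×13, cost 55·40·13 = 28600; (A_1 × (A_2 × A_3)): 66×55 by 55×13 → 66×13, cost 66·55·13 = 47190; cumulative 75790. Total 75790.
Difference: |179520 − 75790| = 103730.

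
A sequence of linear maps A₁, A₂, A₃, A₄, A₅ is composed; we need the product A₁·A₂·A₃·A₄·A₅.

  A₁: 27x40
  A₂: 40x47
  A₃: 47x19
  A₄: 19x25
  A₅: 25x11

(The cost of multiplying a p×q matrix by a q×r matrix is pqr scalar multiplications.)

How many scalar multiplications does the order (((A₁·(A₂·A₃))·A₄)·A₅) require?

(A₂·A₃): 40×47 by 47×19 → 40×19, cost 40·47·19 = 35720
(A₁·(A₂·A₃)): 27×40 by 40×19 → 27×19, cost 27·40·19 = 20520; cumulative 56240
((A₁·(A₂·A₃))·A₄): 27×19 by 19×25 → 27×25, cost 27·19·25 = 12825; cumulative 69065
(((A₁·(A₂·A₃))·A₄)·A₅): 27×25 by 25×11 → 27×11, cost 27·25·11 = 7425; cumulative 76490
Total: 76490 scalar multiplications.

76490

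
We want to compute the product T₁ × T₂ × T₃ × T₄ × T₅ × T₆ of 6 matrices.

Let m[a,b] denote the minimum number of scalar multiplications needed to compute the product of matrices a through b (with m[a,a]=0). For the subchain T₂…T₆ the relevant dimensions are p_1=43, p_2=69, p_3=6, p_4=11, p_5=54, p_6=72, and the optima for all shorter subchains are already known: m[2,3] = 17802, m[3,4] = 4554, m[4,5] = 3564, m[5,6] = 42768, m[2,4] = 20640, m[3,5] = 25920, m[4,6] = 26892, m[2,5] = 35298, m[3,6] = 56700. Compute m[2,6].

m[2,6] = min over k∈[2,5] of m[2,k]+m[k+1,6]+p_{1}·p_k·p_{6}.
k=2: 0 + 56700 + 43·69·72 = 270324; k=3: 17802 + 26892 + 43·6·72 = 63270; k=4: 20640 + 42768 + 43·11·72 = 97464; k=5: 35298 + 0 + 43·54·72 = 202482.
Minimum: 63270 at k=3.

63270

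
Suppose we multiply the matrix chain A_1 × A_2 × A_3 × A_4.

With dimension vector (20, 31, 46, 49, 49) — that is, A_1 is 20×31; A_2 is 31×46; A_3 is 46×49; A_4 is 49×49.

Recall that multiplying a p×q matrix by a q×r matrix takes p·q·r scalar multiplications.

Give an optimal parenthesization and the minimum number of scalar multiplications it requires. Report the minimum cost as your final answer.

Adjacent pairs: A_1A_2 = 20·31·46 = 28520; A_2A_3 = 31·46·49 = 69874; A_3A_4 = 46·49·49 = 110446.
Length 3: A_1..A_3: k=1: 0+69874+20·31·49=100254; k=2: 28520+0+20·46·49=73600 → min 73600 | A_2..A_4: k=2: 0+110446+31·46·49=180320; k=3: 69874+0+31·49·49=144305 → min 144305.
Length 4: A_1..A_4: k=1: 0+144305+20·31·49=174685; k=2: 28520+110446+20·46·49=184046; k=3: 73600+0+20·49·49=121620 → min 121620.
Optimal parenthesization: (((A_1 × A_2) × A_3) × A_4) with cost 121620.

121620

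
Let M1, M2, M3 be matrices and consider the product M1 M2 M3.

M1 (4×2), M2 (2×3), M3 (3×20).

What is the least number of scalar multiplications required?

264

Order (M1 (M2 M3)): (M2 M3): 2×3 by 3×20 → 2×20, cost 2·3·20 = 120; (M1 (M2 M3)): 4×2 by 2×20 → 4×20, cost 4·2·20 = 160; cumulative 280. Total 280.
Order ((M1 M2) M3): (M1 M2): 4×2 by 2×3 → 4×3, cost 4·2·3 = 24; ((M1 M2) M3): 4×3 by 3×20 → 4×20, cost 4·3·20 = 240; cumulative 264. Total 264.
Minimum: 264.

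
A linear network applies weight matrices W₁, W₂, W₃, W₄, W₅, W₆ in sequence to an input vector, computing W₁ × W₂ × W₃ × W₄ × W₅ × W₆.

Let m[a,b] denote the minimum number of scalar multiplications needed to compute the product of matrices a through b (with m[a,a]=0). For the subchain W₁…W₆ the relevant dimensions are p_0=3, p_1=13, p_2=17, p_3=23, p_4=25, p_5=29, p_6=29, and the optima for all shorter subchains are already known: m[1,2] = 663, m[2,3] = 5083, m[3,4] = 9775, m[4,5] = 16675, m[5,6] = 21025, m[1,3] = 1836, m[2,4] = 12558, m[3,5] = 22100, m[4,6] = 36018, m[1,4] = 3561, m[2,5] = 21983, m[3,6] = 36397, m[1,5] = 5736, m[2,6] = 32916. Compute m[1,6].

m[1,6] = min over k∈[1,5] of m[1,k]+m[k+1,6]+p_{0}·p_k·p_{6}.
k=1: 0 + 32916 + 3·13·29 = 34047; k=2: 663 + 36397 + 3·17·29 = 38539; k=3: 1836 + 36018 + 3·23·29 = 39855; k=4: 3561 + 21025 + 3·25·29 = 26761; k=5: 5736 + 0 + 3·29·29 = 8259.
Minimum: 8259 at k=5.

8259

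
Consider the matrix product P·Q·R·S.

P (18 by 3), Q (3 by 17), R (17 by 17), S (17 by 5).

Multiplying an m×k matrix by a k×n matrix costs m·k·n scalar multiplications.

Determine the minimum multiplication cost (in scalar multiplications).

1392

Adjacent pairs: PQ = 18·3·17 = 918; QR = 3·17·17 = 867; RS = 17·17·5 = 1445.
Length 3: P..R: k=1: 0+867+18·3·17=1785; k=2: 918+0+18·17·17=6120 → min 1785 | Q..S: k=2: 0+1445+3·17·5=1700; k=3: 867+0+3·17·5=1122 → min 1122.
Length 4: P..S: k=1: 0+1122+18·3·5=1392; k=2: 918+1445+18·17·5=3893; k=3: 1785+0+18·17·5=3315 → min 1392.
Optimal order: (P·((Q·R)·S)) with cost 1392.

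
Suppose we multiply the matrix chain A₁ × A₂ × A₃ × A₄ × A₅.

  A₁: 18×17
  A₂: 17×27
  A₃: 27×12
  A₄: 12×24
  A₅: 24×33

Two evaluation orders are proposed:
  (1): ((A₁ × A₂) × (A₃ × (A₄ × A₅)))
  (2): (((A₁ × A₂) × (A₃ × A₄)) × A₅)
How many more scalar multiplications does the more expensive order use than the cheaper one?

2538

Order (1) = ((A₁ × A₂) × (A₃ × (A₄ × A₅))): (A₁ × A₂): 18×17 by 17×27 → 18×27, cost 18·17·27 = 8262; (A₄ × A₅): 12×24 by 24×33 → 12×33, cost 12·24·33 = 9504; (A₃ × (A₄ × A₅)): 27×12 by 12×33 → 27×33, cost 27·12·33 = 10692; cumulative 20196; ((A₁ × A₂) × (A₃ × (A₄ × A₅))): 18×27 by 27×33 → 18×33, cost 18·27·33 = 16038; cumulative 44496. Total 44496.
Order (2) = (((A₁ × A₂) × (A₃ × A₄)) × A₅): (A₁ × A₂): 18×17 by 17×27 → 18×27, cost 18·17·27 = 8262; (A₃ × A₄): 27×12 by 12×24 → 27×24, cost 27·12·24 = 7776; ((A₁ × A₂) × (A₃ × A₄)): 18×27 by 27×24 → 18×24, cost 18·27·24 = 11664; cumulative 27702; (((A₁ × A₂) × (A₃ × A₄)) × A₅): 18×24 by 24×33 → 18×33, cost 18·24·33 = 14256; cumulative 41958. Total 41958.
Difference: |44496 − 41958| = 2538.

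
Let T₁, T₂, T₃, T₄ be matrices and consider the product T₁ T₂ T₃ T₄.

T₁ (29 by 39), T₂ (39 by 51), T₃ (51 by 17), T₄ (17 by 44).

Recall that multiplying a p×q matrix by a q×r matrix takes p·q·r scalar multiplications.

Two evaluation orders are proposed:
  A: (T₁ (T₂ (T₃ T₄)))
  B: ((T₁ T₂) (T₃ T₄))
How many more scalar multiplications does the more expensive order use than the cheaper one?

Order A = (T₁ (T₂ (T₃ T₄))): (T₃ T₄): 51×17 by 17×44 → 51×44, cost 51·17·44 = 38148; (T₂ (T₃ T₄)): 39×51 by 51×44 → 39×44, cost 39·51·44 = 87516; cumulative 125664; (T₁ (T₂ (T₃ T₄))): 29×39 by 39×44 → 29×44, cost 29·39·44 = 49764; cumulative 175428. Total 175428.
Order B = ((T₁ T₂) (T₃ T₄)): (T₁ T₂): 29×39 by 39×51 → 29×51, cost 29·39·51 = 57681; (T₃ T₄): 51×17 by 17×44 → 51×44, cost 51·17·44 = 38148; ((T₁ T₂) (T₃ T₄)): 29×51 by 51×44 → 29×44, cost 29·51·44 = 65076; cumulative 160905. Total 160905.
Difference: |175428 − 160905| = 14523.

14523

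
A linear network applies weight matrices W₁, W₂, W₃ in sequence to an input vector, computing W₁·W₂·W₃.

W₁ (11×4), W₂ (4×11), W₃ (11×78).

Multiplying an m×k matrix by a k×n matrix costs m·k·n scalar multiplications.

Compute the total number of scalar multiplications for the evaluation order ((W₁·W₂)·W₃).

9922

(W₁·W₂): 11×4 by 4×11 → 11×11, cost 11·4·11 = 484
((W₁·W₂)·W₃): 11×11 by 11×78 → 11×78, cost 11·11·78 = 9438; cumulative 9922
Total: 9922 scalar multiplications.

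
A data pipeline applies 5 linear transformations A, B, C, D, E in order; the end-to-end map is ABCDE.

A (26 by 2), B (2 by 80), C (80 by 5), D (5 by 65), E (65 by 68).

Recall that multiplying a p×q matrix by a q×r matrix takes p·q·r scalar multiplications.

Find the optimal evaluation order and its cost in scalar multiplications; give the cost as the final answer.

13826

Adjacent pairs: AB = 26·2·80 = 4160; BC = 2·80·5 = 800; CD = 80·5·65 = 26000; DE = 5·65·68 = 22100.
Length 3: A..C: k=1: 0+800+26·2·5=1060; k=2: 4160+0+26·80·5=14560 → min 1060 | B..D: k=2: 0+26000+2·80·65=36400; k=3: 800+0+2·5·65=1450 → min 1450 | C..E: k=3: 0+22100+80·5·68=49300; k=4: 26000+0+80·65·68=379600 → min 49300.
Length 4: A..D: k=1: 0+1450+26·2·65=4830; k=2: 4160+26000+26·80·65=165360; k=3: 1060+0+26·5·65=9510 → min 4830 | B..E: k=2: 0+49300+2·80·68=60180; k=3: 800+22100+2·5·68=23580; k=4: 1450+0+2·65·68=10290 → min 10290.
Length 5: A..E: k=1: 0+10290+26·2·68=13826; k=2: 4160+49300+26·80·68=194900; k=3: 1060+22100+26·5·68=32000; k=4: 4830+0+26·65·68=119750 → min 13826.
Optimal parenthesization: (A(((BC)D)E)) with cost 13826.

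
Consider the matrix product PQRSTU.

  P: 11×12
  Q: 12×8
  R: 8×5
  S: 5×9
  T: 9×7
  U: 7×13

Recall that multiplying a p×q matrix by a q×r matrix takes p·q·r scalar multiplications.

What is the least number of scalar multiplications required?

2625

Adjacent pairs: PQ = 11·12·8 = 1056; QR = 12·8·5 = 480; RS = 8·5·9 = 360; ST = 5·9·7 = 315; TU = 9·7·13 = 819.
Length 3: P..R: k=1: 0+480+11·12·5=1140; k=2: 1056+0+11·8·5=1496 → min 1140 | Q..S: k=2: 0+360+12·8·9=1224; k=3: 480+0+12·5·9=1020 → min 1020 | R..T: k=3: 0+315+8·5·7=595; k=4: 360+0+8·9·7=864 → min 595 | S..U: k=4: 0+819+5·9·13=1404; k=5: 315+0+5·7·13=770 → min 770.
Length 4: P..S: k=1: 0+1020+11·12·9=2208; k=2: 1056+360+11·8·9=2208; k=3: 1140+0+11·5·9=1635 → min 1635 | Q..T: k=2: 0+595+12·8·7=1267; k=3: 480+315+12·5·7=1215; k=4: 1020+0+12·9·7=1776 → min 1215 | R..U: k=3: 0+770+8·5·13=1290; k=4: 360+819+8·9·13=2115; k=5: 595+0+8·7·13=1323 → min 1290.
Length 5: P..T: k=1: 0+1215+11·12·7=2139; k=2: 1056+595+11·8·7=2267; k=3: 1140+315+11·5·7=1840; k=4: 1635+0+11·9·7=2328 → min 1840 | Q..U: k=2: 0+1290+12·8·13=2538; k=3: 480+770+12·5·13=2030; k=4: 1020+819+12·9·13=3243; k=5: 1215+0+12·7·13=2307 → min 2030.
Length 6: P..U: k=1: 0+2030+11·12·13=3746; k=2: 1056+1290+11·8·13=3490; k=3: 1140+770+11·5·13=2625; k=4: 1635+819+11·9·13=3741; k=5: 1840+0+11·7·13=2841 → min 2625.
Optimal order: ((P(QR))((ST)U)) with cost 2625.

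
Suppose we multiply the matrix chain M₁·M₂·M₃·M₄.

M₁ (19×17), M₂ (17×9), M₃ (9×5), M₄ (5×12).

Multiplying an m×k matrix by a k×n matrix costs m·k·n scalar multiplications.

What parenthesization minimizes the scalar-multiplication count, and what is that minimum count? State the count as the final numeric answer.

3520

Adjacent pairs: M₁M₂ = 19·17·9 = 2907; M₂M₃ = 17·9·5 = 765; M₃M₄ = 9·5·12 = 540.
Length 3: M₁..M₃: k=1: 0+765+19·17·5=2380; k=2: 2907+0+19·9·5=3762 → min 2380 | M₂..M₄: k=2: 0+540+17·9·12=2376; k=3: 765+0+17·5·12=1785 → min 1785.
Length 4: M₁..M₄: k=1: 0+1785+19·17·12=5661; k=2: 2907+540+19·9·12=5499; k=3: 2380+0+19·5·12=3520 → min 3520.
Optimal parenthesization: ((M₁·(M₂·M₃))·M₄) with cost 3520.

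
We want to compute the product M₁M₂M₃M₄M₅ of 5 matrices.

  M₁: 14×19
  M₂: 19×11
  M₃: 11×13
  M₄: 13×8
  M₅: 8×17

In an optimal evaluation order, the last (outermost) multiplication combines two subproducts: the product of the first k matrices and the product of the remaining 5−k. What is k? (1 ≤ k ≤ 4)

4

Adjacent pairs: M₁M₂ = 14·19·11 = 2926; M₂M₃ = 19·11·13 = 2717; M₃M₄ = 11·13·8 = 1144; M₄M₅ = 13·8·17 = 1768.
Length 3: M₁..M₃: k=1: 0+2717+14·19·13=6175; k=2: 2926+0+14·11·13=4928 → min 4928 | M₂..M₄: k=2: 0+1144+19·11·8=2816; k=3: 2717+0+19·13·8=4693 → min 2816 | M₃..M₅: k=3: 0+1768+11·13·17=4199; k=4: 1144+0+11·8·17=2640 → min 2640.
Length 4: M₁..M₄: k=1: 0+2816+14·19·8=4944; k=2: 2926+1144+14·11·8=5302; k=3: 4928+0+14·13·8=6384 → min 4944 | M₂..M₅: k=2: 0+2640+19·11·17=6193; k=3: 2717+1768+19·13·17=8684; k=4: 2816+0+19·8·17=5400 → min 5400.
Top-level splits: k=1: (M₁..M₁)·(M₂..M₅) → 0+5400+14·19·17 = 9922; k=2: (M₁..M₂)·(M₃..M₅) → 2926+2640+14·11·17 = 8184; k=3: (M₁..M₃)·(M₄..M₅) → 4928+1768+14·13·17 = 9790; k=4: (M₁..M₄)·(M₅..M₅) → 4944+0+14·8·17 = 6848.
Best split is after M₄, i.e. k = 4.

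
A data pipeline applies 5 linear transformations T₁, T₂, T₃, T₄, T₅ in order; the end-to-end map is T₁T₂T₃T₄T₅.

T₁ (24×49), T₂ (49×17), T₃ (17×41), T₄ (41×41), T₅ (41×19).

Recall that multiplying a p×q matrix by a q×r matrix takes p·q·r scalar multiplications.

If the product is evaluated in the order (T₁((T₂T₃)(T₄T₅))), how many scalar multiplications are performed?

(T₂T₃): 49×17 by 17×41 → 49×41, cost 49·17·41 = 34153
(T₄T₅): 41×41 by 41×19 → 41×19, cost 41·41·19 = 31939
((T₂T₃)(T₄T₅)): 49×41 by 41×19 → 49×19, cost 49·41·19 = 38171; cumulative 104263
(T₁((T₂T₃)(T₄T₅))): 24×49 by 49×19 → 24×19, cost 24·49·19 = 22344; cumulative 126607
Total: 126607 scalar multiplications.

126607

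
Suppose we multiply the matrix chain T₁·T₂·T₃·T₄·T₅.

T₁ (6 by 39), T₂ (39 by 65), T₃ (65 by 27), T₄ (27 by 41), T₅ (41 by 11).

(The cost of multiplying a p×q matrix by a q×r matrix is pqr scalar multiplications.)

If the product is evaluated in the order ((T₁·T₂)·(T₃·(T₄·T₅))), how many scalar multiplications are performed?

(T₁·T₂): 6×39 by 39×65 → 6×65, cost 6·39·65 = 15210
(T₄·T₅): 27×41 by 41×11 → 27×11, cost 27·41·11 = 12177
(T₃·(T₄·T₅)): 65×27 by 27×11 → 65×11, cost 65·27·11 = 19305; cumulative 31482
((T₁·T₂)·(T₃·(T₄·T₅))): 6×65 by 65×11 → 6×11, cost 6·65·11 = 4290; cumulative 50982
Total: 50982 scalar multiplications.

50982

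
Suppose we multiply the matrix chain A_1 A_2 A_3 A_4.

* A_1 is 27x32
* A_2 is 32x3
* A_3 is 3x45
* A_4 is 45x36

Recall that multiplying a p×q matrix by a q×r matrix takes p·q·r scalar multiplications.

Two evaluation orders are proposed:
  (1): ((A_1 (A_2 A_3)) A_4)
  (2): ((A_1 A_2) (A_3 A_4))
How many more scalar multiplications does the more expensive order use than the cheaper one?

Order (1) = ((A_1 (A_2 A_3)) A_4): (A_2 A_3): 32×3 by 3×45 → 32×45, cost 32·3·45 = 4320; (A_1 (A_2 A_3)): 27×32 by 32×45 → 27×45, cost 27·32·45 = 38880; cumulative 43200; ((A_1 (A_2 A_3)) A_4): 27×45 by 45×36 → 27×36, cost 27·45·36 = 43740; cumulative 86940. Total 86940.
Order (2) = ((A_1 A_2) (A_3 A_4)): (A_1 A_2): 27×32 by 32×3 → 27×3, cost 27·32·3 = 2592; (A_3 A_4): 3×45 by 45×36 → 3×36, cost 3·45·36 = 4860; ((A_1 A_2) (A_3 A_4)): 27×3 by 3×36 → 27×36, cost 27·3·36 = 2916; cumulative 10368. Total 10368.
Difference: |86940 − 10368| = 76572.

76572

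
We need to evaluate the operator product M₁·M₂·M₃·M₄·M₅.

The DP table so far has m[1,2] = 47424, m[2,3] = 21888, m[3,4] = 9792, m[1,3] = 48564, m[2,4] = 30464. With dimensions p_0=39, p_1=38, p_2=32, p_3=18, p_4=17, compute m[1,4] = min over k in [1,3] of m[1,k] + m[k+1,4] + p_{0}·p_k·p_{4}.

m[1,4] = min over k∈[1,3] of m[1,k]+m[k+1,4]+p_{0}·p_k·p_{4}.
k=1: 0 + 30464 + 39·38·17 = 55658; k=2: 47424 + 9792 + 39·32·17 = 78432; k=3: 48564 + 0 + 39·18·17 = 60498.
Minimum: 55658 at k=1.

55658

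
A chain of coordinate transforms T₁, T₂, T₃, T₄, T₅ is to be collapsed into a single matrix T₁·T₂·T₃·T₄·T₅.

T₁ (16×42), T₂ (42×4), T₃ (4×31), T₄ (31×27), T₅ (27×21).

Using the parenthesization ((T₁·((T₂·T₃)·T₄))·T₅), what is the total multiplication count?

67578

(T₂·T₃): 42×4 by 4×31 → 42×31, cost 42·4·31 = 5208
((T₂·T₃)·T₄): 42×31 by 31×27 → 42×27, cost 42·31·27 = 35154; cumulative 40362
(T₁·((T₂·T₃)·T₄)): 16×42 by 42×27 → 16×27, cost 16·42·27 = 18144; cumulative 58506
((T₁·((T₂·T₃)·T₄))·T₅): 16×27 by 27×21 → 16×21, cost 16·27·21 = 9072; cumulative 67578
Total: 67578 scalar multiplications.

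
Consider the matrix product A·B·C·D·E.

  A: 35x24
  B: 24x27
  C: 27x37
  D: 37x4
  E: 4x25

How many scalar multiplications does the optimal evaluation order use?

Adjacent pairs: AB = 35·24·27 = 22680; BC = 24·27·37 = 23976; CD = 27·37·4 = 3996; DE = 37·4·25 = 3700.
Length 3: A..C: k=1: 0+23976+35·24·37=55056; k=2: 22680+0+35·27·37=57645 → min 55056 | B..D: k=2: 0+3996+24·27·4=6588; k=3: 23976+0+24·37·4=27528 → min 6588 | C..E: k=3: 0+3700+27·37·25=28675; k=4: 3996+0+27·4·25=6696 → min 6696.
Length 4: A..D: k=1: 0+6588+35·24·4=9948; k=2: 22680+3996+35·27·4=30456; k=3: 55056+0+35·37·4=60236 → min 9948 | B..E: k=2: 0+6696+24·27·25=22896; k=3: 23976+3700+24·37·25=49876; k=4: 6588+0+24·4·25=8988 → min 8988.
Length 5: A..E: k=1: 0+8988+35·24·25=29988; k=2: 22680+6696+35·27·25=53001; k=3: 55056+3700+35·37·25=91131; k=4: 9948+0+35·4·25=13448 → min 13448.
Optimal order: ((A·(B·(C·D)))·E) with cost 13448.

13448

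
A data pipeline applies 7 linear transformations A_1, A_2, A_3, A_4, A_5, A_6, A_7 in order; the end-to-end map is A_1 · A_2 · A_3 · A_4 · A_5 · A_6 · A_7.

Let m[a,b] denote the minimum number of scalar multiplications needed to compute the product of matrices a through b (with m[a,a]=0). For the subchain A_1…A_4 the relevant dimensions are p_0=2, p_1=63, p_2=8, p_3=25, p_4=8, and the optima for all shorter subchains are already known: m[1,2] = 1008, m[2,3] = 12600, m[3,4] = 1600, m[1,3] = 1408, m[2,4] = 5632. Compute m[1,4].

1808

m[1,4] = min over k∈[1,3] of m[1,k]+m[k+1,4]+p_{0}·p_k·p_{4}.
k=1: 0 + 5632 + 2·63·8 = 6640; k=2: 1008 + 1600 + 2·8·8 = 2736; k=3: 1408 + 0 + 2·25·8 = 1808.
Minimum: 1808 at k=3.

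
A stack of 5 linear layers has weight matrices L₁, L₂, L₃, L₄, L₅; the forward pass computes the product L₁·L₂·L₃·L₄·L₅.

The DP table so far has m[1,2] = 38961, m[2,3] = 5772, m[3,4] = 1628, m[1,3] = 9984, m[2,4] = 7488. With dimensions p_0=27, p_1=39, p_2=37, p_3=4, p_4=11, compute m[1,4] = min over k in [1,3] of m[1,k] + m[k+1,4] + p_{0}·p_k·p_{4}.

m[1,4] = min over k∈[1,3] of m[1,k]+m[k+1,4]+p_{0}·p_k·p_{4}.
k=1: 0 + 7488 + 27·39·11 = 19071; k=2: 38961 + 1628 + 27·37·11 = 51578; k=3: 9984 + 0 + 27·4·11 = 11172.
Minimum: 11172 at k=3.

11172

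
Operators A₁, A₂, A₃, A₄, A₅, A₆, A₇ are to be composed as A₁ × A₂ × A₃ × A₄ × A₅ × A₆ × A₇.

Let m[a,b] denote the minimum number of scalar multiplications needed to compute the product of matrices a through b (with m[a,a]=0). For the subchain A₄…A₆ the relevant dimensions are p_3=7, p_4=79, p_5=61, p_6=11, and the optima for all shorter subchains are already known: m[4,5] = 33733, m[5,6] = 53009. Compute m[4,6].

38430

m[4,6] = min over k∈[4,5] of m[4,k]+m[k+1,6]+p_{3}·p_k·p_{6}.
k=4: 0 + 53009 + 7·79·11 = 59092; k=5: 33733 + 0 + 7·61·11 = 38430.
Minimum: 38430 at k=5.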